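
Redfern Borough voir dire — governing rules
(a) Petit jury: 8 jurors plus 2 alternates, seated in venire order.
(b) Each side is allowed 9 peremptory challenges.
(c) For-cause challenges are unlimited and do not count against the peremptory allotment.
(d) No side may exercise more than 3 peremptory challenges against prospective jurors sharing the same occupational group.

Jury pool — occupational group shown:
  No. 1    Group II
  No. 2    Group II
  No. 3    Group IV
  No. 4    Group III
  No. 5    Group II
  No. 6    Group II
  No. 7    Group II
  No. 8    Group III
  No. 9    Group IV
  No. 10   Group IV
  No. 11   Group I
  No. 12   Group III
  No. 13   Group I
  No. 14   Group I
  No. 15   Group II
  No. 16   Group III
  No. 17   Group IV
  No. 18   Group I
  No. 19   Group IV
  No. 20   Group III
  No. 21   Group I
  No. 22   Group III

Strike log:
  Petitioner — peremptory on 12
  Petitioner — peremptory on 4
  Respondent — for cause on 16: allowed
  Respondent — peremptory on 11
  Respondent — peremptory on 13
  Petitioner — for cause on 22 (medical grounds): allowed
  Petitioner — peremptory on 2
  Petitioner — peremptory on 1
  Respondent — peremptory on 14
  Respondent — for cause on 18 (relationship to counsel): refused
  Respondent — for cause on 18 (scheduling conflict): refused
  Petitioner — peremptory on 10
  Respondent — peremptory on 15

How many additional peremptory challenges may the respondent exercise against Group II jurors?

Respondent peremptories so far: #11, #13, #14, #15 — 4 of 9 used, 5 left overall.
Against Group II: #15 — 1 used; per-group cap 3 leaves 2.
Binding limit: min(5, 2) = 2.

2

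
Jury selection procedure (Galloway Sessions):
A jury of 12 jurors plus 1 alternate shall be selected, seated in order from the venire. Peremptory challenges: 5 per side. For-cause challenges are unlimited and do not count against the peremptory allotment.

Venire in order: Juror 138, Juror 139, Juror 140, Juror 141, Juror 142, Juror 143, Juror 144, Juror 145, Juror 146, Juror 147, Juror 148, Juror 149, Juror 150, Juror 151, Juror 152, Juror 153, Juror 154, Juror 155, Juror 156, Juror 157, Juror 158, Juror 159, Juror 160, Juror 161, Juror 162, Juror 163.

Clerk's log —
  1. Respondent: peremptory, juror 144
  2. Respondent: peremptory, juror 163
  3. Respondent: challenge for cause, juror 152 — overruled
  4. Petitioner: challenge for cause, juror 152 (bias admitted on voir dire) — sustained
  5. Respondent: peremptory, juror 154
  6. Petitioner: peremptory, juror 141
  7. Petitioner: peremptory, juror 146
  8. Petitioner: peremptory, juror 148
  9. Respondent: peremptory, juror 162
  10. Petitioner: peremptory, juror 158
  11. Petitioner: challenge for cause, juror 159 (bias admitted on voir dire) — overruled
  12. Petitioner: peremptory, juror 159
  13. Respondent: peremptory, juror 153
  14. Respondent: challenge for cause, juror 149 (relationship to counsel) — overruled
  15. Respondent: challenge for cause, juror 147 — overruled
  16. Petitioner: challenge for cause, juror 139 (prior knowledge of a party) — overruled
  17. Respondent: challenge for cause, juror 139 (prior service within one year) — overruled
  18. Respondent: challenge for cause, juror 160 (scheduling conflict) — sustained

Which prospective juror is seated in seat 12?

156

Removed: #141, #144, #146, #148, #152, #153, #154, #158, #159, #160, #162, #163. (#139, #147, #149 stay — for-cause denied.)
Seating in order: seats 1–12 → #138, #139, #140, #142, #143, #145, #147, #149, #150, #151, #155, #156; alternates → #157.
So seat 12 is #156.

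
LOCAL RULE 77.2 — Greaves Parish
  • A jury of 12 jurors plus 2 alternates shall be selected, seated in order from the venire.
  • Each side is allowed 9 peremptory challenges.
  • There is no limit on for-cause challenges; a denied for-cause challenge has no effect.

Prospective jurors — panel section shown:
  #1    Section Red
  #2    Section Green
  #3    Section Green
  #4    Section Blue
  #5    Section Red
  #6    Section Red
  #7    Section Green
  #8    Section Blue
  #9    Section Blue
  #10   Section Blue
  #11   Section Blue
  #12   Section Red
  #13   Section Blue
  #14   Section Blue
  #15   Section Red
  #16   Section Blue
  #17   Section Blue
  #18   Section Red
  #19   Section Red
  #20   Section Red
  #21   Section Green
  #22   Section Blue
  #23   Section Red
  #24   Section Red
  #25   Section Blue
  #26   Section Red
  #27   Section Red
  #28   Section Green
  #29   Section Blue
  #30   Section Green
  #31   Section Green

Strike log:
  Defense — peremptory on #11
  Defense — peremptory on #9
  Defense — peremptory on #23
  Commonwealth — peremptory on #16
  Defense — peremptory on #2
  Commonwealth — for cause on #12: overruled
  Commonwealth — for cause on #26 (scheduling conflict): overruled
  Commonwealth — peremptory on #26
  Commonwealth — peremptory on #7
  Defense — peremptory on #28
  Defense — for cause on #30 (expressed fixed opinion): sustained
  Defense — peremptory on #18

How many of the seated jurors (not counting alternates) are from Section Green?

1

Removed: #2, #7, #9, #11, #16, #18, #23, #26, #28, #30.
Seated jurors 1–12: #1, #3, #4, #5, #6, #8, #10, #12, #13, #14, #15, #17 (alternates #19, #20 not counted).
Of those, in Section Green: #3 → 1.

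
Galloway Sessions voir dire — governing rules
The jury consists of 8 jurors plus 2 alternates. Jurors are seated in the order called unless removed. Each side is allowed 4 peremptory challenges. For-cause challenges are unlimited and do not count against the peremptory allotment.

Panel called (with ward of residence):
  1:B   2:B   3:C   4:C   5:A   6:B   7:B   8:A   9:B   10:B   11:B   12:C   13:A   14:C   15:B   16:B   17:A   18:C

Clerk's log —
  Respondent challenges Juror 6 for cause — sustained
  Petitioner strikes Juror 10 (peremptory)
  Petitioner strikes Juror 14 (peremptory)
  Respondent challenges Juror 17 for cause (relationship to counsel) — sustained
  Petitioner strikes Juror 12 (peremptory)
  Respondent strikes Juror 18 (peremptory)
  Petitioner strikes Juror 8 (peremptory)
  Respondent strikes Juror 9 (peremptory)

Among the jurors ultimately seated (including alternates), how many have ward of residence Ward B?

6

Removed: #6, #8, #9, #10, #12, #14, #17, #18.
Seated (10 incl. alternates): #1, #2, #3, #4, #5, #7, #11, #13, #15, #16.
Of those, in Ward B: #1, #2, #7, #11, #15, #16 → 6.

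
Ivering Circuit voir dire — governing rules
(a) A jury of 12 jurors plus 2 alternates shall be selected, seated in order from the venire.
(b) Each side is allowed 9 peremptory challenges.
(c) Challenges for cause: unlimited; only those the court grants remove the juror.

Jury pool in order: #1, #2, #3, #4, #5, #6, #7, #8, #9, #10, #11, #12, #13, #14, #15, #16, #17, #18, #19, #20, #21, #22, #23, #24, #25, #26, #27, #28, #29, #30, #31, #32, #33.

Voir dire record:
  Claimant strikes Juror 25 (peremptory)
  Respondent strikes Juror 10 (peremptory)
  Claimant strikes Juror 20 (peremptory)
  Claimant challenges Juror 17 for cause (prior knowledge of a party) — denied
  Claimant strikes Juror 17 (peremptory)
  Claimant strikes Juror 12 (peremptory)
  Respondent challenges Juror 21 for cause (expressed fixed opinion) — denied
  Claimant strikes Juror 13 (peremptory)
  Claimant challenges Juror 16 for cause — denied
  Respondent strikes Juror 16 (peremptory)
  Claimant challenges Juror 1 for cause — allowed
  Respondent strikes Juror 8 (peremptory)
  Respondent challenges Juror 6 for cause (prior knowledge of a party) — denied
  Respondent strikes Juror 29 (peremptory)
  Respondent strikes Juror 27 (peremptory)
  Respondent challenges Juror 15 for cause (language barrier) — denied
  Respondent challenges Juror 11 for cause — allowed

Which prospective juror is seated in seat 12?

21

Removed: #1, #8, #10, #11, #12, #13, #16, #17, #20, #25, #27, #29. (#6, #15, #21 stay — for-cause denied.)
Filling seats in venire order through position 12: #2, #3, #4, #5, #6, #7, #9, #14, #15, #18, #19, #21.
So seat 12 is #21.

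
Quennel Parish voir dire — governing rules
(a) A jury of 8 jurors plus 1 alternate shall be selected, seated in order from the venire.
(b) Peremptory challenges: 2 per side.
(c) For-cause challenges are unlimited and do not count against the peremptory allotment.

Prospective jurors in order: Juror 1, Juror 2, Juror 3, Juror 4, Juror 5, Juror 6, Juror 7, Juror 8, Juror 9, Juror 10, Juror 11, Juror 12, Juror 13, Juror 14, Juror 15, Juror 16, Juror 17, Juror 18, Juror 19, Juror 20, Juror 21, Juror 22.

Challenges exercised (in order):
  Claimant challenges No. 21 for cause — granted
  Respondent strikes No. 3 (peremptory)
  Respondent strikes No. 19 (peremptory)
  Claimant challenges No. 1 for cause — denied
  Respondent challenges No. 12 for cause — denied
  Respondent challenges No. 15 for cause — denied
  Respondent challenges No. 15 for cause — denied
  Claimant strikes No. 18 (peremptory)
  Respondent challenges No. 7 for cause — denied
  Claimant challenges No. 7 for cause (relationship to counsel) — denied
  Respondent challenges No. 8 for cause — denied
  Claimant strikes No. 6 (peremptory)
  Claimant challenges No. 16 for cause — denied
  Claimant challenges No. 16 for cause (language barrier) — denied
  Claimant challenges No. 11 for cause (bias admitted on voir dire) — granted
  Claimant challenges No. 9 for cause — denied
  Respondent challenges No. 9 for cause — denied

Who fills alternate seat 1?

Removed: #3, #6, #11, #18, #19, #21. (#1, #7, #8, #9, #12, #15, #16 stay — for-cause denied.)
Seating in order: seats 1–8 → #1, #2, #4, #5, #7, #8, #9, #10; alternates → #12.
So alternate 1 is #12.

12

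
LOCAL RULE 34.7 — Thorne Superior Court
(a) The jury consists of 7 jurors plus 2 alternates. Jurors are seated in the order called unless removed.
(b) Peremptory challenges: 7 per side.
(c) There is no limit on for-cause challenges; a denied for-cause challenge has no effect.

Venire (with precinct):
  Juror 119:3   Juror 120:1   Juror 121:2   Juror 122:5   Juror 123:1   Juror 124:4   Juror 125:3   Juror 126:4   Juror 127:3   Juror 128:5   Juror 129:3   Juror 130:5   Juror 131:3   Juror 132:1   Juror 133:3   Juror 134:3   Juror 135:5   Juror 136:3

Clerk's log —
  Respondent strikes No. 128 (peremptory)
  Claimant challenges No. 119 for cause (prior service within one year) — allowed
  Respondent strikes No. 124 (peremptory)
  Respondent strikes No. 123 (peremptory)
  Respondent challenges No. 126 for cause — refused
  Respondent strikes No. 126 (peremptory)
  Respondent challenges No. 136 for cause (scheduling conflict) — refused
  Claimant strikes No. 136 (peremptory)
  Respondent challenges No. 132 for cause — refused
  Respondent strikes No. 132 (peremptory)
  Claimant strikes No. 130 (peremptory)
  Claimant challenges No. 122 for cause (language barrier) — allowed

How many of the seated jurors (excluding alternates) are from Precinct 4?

0

Removed: #119, #122, #123, #124, #126, #128, #130, #132, #136.
Seated jurors 1–7: #120, #121, #125, #127, #129, #131, #133 (alternates #134, #135 not counted).
None of those are in Precinct 4 → 0.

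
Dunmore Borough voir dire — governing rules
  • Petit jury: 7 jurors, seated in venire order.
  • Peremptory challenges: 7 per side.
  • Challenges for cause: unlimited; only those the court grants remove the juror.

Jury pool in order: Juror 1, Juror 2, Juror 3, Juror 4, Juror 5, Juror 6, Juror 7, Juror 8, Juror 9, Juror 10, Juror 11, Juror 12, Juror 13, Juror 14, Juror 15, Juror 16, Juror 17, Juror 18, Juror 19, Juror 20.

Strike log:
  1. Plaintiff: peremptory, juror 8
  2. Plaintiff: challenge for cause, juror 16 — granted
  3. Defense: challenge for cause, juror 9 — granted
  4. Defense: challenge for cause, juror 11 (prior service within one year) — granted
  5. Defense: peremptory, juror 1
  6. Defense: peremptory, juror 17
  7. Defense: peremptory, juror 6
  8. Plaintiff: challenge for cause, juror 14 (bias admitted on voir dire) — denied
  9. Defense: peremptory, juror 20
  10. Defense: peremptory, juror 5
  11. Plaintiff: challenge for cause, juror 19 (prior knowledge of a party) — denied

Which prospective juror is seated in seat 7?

13

Removed: #1, #5, #6, #8, #9, #11, #16, #17, #20. (#14, #19 stay — for-cause denied.)
Seating in order: seats 1–7 → #2, #3, #4, #7, #10, #12, #13.
So seat 7 is #13.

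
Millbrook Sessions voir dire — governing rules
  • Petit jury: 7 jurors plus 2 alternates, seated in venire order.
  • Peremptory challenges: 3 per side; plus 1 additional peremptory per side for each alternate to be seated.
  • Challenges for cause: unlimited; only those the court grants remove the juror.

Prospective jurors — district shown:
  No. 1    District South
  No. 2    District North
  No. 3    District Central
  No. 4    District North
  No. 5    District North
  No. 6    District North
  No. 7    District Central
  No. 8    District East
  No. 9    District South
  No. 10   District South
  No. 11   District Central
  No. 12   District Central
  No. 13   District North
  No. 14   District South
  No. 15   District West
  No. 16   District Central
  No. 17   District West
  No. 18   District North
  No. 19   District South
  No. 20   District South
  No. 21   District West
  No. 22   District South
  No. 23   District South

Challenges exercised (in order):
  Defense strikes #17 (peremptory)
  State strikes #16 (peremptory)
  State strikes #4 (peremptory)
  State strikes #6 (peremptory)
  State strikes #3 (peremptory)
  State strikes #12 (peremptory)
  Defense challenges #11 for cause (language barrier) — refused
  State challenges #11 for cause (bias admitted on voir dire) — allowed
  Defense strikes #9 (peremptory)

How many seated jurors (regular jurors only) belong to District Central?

1

Removed: #3, #4, #6, #9, #11, #12, #16, #17.
Seated jurors 1–7: #1, #2, #5, #7, #8, #10, #13 (alternates #14, #15 not counted).
Of those, in District Central: #7 → 1.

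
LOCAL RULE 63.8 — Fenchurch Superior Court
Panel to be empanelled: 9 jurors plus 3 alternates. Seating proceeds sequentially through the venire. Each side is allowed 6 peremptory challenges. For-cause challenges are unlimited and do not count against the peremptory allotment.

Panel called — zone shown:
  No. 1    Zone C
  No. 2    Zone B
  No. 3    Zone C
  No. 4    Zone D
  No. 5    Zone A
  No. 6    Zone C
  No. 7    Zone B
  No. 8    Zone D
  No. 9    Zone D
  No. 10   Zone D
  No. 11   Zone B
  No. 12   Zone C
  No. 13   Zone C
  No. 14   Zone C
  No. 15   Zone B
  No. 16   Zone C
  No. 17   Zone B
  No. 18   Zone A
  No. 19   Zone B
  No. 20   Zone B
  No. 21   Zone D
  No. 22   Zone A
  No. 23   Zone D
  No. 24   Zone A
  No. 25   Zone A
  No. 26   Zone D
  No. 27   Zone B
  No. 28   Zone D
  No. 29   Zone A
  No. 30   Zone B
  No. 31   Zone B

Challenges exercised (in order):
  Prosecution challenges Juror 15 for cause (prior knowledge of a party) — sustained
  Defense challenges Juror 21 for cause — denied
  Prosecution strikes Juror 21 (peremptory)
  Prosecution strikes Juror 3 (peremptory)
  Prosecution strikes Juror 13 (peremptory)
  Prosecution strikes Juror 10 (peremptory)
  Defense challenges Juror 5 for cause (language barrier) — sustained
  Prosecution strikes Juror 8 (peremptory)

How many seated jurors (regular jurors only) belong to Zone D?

2

Removed: #3, #5, #8, #10, #13, #15, #21.
Seated jurors 1–9: #1, #2, #4, #6, #7, #9, #11, #12, #14 (alternates #16, #17, #18 not counted).
Of those, in Zone D: #4, #9 → 2.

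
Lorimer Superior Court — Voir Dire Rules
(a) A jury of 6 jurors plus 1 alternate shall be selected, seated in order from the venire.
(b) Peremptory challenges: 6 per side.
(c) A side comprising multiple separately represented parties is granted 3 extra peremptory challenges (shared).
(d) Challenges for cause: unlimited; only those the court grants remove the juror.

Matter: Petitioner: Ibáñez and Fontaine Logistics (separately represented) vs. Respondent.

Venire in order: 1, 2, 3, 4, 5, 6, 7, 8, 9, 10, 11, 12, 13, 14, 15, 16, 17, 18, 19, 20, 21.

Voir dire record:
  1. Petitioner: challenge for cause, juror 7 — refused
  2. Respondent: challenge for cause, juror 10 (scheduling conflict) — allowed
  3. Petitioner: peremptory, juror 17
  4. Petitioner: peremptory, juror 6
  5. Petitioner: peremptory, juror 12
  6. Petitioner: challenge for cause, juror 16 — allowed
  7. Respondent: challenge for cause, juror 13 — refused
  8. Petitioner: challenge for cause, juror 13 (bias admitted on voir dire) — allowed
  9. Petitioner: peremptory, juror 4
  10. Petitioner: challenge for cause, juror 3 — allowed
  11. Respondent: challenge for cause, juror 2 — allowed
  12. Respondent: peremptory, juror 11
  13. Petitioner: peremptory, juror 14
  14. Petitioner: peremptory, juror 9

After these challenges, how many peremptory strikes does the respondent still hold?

5

Respondent allotment: 6.
Respondent peremptories used: #11 — 1 (for-cause on #10, #13, #2 don't count).
Remaining: 6 − 1 = 5.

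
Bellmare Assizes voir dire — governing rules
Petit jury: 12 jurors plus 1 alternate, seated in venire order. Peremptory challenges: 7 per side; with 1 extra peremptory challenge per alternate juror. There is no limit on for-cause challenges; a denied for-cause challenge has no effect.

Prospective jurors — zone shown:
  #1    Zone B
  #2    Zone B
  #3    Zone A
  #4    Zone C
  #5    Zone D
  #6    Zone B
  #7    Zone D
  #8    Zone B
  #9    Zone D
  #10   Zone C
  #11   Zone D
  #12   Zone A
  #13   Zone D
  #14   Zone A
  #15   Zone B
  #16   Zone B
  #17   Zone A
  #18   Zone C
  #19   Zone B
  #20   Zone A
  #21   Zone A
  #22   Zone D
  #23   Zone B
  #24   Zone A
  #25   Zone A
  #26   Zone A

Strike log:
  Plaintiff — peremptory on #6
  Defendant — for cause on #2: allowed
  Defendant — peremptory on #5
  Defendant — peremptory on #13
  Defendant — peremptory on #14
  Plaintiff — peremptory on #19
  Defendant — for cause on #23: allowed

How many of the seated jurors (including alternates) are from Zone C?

Removed: #2, #5, #6, #13, #14, #19, #23.
Seated (13 incl. alternates): #1, #3, #4, #7, #8, #9, #10, #11, #12, #15, #16, #17, #18.
Of those, in Zone C: #4, #10, #18 → 3.

3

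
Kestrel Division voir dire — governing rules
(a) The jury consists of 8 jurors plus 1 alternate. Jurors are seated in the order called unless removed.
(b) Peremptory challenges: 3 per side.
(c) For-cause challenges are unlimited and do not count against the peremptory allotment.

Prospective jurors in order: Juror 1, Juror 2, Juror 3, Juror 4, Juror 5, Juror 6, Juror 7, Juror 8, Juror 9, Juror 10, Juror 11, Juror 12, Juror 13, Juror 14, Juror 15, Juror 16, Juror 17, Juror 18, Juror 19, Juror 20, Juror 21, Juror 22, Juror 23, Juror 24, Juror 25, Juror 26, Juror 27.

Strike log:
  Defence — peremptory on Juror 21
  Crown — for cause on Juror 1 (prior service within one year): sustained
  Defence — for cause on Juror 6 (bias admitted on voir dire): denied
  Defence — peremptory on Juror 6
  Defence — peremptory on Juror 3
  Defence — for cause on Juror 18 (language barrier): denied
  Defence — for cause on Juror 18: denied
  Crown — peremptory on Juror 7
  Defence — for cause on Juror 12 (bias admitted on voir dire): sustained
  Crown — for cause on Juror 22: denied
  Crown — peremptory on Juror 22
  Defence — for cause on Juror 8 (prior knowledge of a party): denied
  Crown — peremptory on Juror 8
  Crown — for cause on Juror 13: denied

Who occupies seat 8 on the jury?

14

Removed: #1, #3, #6, #7, #8, #12, #21, #22. (#13, #18 stay — for-cause denied.)
Seating in order: seats 1–8 → #2, #4, #5, #9, #10, #11, #13, #14; alternates → #15.
So seat 8 is #14.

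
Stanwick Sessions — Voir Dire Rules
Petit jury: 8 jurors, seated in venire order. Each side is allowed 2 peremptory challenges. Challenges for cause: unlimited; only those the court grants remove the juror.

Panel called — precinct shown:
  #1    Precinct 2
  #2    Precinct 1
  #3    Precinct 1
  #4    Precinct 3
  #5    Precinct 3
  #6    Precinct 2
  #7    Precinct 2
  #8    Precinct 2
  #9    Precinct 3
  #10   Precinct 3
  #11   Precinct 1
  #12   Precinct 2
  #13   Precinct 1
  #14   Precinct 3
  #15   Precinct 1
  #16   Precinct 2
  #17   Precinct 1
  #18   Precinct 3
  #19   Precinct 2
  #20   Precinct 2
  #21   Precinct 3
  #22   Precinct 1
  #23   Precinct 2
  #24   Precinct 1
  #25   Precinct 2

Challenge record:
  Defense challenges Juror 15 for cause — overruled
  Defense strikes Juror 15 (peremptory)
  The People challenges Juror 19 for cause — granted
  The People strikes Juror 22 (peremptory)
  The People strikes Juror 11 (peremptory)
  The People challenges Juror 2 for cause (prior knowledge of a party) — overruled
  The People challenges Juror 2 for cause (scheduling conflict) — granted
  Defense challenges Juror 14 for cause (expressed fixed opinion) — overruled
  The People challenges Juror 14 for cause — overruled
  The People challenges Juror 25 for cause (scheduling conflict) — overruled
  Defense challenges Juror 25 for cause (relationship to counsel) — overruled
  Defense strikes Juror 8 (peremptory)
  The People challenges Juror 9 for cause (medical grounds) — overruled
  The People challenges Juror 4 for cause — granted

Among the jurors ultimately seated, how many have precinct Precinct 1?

1

Removed: #2, #4, #8, #11, #15, #19, #22.
Seated jurors 1–8: #1, #3, #5, #6, #7, #9, #10, #12.
Of those, in Precinct 1: #3 → 1.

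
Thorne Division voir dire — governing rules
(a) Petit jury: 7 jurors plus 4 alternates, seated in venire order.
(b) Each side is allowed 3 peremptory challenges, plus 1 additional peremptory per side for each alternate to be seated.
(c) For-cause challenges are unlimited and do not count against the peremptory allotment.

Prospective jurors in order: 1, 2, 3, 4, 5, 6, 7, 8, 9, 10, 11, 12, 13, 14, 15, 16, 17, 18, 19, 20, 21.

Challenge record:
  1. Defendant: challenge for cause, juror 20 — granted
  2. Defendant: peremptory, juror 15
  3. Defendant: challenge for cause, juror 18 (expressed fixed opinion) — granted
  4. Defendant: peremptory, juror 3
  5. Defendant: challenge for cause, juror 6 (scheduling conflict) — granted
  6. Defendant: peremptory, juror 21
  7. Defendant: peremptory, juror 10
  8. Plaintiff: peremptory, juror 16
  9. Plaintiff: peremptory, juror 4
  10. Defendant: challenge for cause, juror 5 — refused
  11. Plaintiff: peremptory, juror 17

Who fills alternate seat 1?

Removed: #3, #4, #6, #10, #15, #16, #17, #18, #20, #21. (#5 stays — for-cause denied.)
Filling seats in venire order through position 8: #1, #2, #5, #7, #8, #9, #11, #12.
So alternate 1 is #12.

12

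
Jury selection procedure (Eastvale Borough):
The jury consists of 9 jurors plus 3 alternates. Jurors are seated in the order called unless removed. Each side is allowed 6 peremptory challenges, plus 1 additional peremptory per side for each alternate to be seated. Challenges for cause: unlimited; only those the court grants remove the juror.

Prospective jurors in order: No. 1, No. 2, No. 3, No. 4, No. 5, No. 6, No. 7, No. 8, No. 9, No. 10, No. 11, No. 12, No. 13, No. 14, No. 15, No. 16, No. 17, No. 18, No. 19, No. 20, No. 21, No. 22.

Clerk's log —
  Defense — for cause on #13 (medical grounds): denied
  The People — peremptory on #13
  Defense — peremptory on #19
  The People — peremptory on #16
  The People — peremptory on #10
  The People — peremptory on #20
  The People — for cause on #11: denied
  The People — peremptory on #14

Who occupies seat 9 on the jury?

9

Removed: #10, #13, #14, #16, #19, #20. (#11 stays — for-cause denied.)
Seating in order: seats 1–9 → #1, #2, #3, #4, #5, #6, #7, #8, #9; alternates → #11, #12, #15.
So seat 9 is #9.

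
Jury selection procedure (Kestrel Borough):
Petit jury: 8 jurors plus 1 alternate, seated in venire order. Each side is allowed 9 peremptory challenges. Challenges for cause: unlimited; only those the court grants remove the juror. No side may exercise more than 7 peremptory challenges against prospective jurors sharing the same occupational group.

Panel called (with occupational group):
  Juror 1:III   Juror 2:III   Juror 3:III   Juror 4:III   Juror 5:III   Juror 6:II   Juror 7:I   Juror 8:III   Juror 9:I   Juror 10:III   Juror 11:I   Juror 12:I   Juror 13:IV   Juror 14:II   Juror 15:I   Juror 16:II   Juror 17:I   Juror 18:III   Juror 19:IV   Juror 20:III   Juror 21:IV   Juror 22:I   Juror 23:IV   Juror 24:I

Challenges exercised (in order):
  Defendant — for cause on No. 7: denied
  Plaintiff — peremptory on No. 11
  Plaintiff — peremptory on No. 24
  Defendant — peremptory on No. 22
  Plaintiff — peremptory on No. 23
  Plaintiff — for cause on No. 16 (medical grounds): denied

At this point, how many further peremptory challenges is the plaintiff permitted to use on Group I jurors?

5

Plaintiff peremptories so far: #11, #24, #23 — 3 of 9 used, 6 left overall.
Against Group I: #11, #24 — 2 used; per-group cap 7 leaves 5.
Binding limit: min(6, 5) = 5.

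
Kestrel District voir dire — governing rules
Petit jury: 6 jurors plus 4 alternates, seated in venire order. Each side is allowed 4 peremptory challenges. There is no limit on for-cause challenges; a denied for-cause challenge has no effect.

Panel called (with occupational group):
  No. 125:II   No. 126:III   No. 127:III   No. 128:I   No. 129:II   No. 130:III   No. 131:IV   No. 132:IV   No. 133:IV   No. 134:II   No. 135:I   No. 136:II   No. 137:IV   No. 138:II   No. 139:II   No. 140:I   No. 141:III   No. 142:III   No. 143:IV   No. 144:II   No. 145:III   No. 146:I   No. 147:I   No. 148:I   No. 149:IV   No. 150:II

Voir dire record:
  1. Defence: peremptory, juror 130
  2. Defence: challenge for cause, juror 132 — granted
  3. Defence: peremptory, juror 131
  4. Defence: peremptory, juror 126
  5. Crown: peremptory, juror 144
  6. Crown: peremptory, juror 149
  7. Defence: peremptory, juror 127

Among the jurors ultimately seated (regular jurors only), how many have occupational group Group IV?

1

Removed: #126, #127, #130, #131, #132, #144, #149.
Seated jurors 1–6: #125, #128, #129, #133, #134, #135 (alternates #136, #137, #138, #139 not counted).
Of those, in Group IV: #133 → 1.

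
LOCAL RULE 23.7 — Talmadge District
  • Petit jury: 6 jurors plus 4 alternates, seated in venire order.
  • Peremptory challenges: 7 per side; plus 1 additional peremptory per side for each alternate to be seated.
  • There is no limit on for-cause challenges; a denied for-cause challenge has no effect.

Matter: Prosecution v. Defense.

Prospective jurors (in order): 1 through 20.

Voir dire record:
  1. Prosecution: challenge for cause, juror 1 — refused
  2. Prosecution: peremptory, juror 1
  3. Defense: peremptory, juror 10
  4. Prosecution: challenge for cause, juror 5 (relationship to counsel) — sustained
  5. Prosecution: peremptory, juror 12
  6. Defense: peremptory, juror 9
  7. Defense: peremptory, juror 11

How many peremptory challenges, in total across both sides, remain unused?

Prosecution allotment: 7 base + 1 × 4 alternates = 11. Defense allotment: 7 base + 1 × 4 alternates = 11.
Prosecution peremptories used: #1, #12 — 2 (for-cause on #1, #5 don't count).
Defense peremptories used: #10, #9, #11 — 3.
Remaining: (11 − 2) + (11 − 3) = 17.

17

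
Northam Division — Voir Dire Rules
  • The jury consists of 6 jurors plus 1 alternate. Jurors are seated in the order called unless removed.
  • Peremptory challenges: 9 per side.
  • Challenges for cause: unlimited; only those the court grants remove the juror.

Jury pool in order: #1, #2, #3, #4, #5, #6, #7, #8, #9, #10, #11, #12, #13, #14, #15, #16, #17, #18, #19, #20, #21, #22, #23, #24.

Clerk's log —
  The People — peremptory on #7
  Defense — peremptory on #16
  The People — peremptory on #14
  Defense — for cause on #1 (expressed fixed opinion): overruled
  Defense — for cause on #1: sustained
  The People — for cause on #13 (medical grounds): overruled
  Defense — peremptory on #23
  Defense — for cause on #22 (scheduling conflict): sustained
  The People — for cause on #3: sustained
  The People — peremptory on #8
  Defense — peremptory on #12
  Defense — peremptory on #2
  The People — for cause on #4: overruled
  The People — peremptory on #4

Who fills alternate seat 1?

Removed: #1, #2, #3, #4, #7, #8, #12, #14, #16, #22, #23. (#13 stays — for-cause denied.)
Seating in order: seats 1–6 → #5, #6, #9, #10, #11, #13; alternates → #15.
So alternate 1 is #15.

15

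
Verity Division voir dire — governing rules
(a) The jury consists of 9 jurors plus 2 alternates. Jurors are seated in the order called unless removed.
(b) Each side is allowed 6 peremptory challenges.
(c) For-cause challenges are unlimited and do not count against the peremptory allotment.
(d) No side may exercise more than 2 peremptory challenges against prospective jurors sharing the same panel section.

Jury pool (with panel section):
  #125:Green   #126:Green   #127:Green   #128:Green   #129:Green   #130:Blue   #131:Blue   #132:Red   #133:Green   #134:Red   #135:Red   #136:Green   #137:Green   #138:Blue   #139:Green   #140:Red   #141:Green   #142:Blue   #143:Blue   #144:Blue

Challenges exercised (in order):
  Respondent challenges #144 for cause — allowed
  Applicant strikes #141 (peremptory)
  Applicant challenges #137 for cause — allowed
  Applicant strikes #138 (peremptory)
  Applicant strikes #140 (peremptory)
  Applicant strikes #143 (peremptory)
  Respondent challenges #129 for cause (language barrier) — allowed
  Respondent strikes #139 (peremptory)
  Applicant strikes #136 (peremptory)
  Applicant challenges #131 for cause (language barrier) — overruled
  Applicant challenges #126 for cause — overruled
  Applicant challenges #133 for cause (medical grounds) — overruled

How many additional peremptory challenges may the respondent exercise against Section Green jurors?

1

Respondent peremptories so far: #139 — 1 of 6 used, 5 left overall.
Against Section Green: #139 — 1 used; per-section cap 2 leaves 1.
Binding limit: min(5, 1) = 1.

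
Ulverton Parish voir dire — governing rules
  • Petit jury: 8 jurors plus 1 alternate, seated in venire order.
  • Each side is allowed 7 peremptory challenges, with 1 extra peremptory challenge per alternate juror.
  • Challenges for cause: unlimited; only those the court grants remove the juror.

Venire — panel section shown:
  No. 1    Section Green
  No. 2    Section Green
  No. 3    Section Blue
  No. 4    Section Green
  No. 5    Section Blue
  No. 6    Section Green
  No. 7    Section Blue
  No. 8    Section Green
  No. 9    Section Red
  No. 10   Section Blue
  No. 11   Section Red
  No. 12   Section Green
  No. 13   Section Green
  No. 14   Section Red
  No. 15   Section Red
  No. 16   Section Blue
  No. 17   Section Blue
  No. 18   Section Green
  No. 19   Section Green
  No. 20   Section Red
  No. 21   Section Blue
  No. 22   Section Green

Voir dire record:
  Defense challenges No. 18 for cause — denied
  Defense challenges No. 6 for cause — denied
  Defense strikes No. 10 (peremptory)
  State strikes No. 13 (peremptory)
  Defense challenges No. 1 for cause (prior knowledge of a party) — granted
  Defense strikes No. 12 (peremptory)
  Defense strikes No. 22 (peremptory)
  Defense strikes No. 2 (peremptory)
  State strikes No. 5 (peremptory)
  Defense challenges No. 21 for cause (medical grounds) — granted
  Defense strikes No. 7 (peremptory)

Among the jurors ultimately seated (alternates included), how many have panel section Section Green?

Removed: #1, #2, #5, #7, #10, #12, #13, #21, #22.
Seated (9 incl. alternates): #3, #4, #6, #8, #9, #11, #14, #15, #16.
Of those, in Section Green: #4, #6, #8 → 3.

3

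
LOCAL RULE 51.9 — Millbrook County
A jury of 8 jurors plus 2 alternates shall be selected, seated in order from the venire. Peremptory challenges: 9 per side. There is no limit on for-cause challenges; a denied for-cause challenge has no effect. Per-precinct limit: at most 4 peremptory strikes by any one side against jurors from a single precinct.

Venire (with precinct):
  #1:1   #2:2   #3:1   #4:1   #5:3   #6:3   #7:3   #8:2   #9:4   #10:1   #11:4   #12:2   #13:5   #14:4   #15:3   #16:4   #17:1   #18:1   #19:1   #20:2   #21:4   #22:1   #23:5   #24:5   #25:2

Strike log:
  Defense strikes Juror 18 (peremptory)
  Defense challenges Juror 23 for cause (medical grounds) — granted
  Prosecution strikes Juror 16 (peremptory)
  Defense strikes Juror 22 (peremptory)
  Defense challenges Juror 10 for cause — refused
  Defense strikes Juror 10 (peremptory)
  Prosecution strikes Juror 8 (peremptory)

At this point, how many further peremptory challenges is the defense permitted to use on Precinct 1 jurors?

1

Defense peremptories so far: #18, #22, #10 — 3 of 9 used, 6 left overall.
Against Precinct 1: #18, #22, #10 — 3 used; per-precinct cap 4 leaves 1.
Binding limit: min(6, 1) = 1.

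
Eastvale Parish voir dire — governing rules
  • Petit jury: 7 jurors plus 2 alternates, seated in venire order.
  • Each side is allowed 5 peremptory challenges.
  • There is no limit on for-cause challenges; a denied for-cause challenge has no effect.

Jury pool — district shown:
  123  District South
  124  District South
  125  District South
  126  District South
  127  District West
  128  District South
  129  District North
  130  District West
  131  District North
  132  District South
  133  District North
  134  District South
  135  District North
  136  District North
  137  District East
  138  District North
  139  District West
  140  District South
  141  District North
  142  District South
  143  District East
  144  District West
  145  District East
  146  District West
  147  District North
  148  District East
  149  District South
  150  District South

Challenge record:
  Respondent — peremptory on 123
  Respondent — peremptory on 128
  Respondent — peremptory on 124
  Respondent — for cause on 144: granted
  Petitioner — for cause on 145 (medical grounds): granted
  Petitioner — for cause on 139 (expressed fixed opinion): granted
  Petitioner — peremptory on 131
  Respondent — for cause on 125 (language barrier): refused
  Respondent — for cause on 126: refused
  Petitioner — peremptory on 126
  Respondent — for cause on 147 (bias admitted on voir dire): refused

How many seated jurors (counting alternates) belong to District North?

4

Removed: #123, #124, #126, #128, #131, #139, #144, #145.
Seated (9 incl. alternates): #125, #127, #129, #130, #132, #133, #134, #135, #136.
Of those, in District North: #129, #133, #135, #136 → 4.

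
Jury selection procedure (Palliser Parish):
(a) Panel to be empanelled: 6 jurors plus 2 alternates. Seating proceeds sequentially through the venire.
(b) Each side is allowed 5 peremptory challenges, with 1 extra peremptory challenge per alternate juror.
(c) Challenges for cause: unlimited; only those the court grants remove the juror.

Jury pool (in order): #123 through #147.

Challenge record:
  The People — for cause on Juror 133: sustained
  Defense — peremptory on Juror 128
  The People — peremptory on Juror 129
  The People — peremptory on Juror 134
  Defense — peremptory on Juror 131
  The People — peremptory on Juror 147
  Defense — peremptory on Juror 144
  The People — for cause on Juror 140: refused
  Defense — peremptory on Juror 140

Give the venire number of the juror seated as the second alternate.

Removed: #128, #129, #131, #133, #134, #140, #144, #147.
Seating in order: seats 1–6 → #123, #124, #125, #126, #127, #130; alternates → #132, #135.
So alternate 2 is #135.

135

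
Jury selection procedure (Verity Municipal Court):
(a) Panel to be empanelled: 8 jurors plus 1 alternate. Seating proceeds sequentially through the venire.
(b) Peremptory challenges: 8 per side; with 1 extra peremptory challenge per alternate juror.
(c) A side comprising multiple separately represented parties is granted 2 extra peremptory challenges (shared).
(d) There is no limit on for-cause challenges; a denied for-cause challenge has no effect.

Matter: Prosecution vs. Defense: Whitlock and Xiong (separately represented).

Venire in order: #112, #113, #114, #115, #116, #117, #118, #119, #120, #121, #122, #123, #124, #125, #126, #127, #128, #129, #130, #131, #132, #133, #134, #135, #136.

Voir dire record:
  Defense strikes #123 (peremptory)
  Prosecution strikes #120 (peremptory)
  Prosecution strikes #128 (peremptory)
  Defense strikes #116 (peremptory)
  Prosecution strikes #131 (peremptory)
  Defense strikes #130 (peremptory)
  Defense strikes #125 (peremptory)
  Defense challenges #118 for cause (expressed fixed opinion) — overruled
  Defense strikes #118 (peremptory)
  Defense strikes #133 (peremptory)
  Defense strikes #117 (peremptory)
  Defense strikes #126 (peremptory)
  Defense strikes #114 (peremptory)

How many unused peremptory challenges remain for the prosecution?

Prosecution allotment: 8 base + 1 × 1 alternate = 9.
Prosecution peremptories used: #120, #128, #131 — 3.
Remaining: 9 − 3 = 6.

6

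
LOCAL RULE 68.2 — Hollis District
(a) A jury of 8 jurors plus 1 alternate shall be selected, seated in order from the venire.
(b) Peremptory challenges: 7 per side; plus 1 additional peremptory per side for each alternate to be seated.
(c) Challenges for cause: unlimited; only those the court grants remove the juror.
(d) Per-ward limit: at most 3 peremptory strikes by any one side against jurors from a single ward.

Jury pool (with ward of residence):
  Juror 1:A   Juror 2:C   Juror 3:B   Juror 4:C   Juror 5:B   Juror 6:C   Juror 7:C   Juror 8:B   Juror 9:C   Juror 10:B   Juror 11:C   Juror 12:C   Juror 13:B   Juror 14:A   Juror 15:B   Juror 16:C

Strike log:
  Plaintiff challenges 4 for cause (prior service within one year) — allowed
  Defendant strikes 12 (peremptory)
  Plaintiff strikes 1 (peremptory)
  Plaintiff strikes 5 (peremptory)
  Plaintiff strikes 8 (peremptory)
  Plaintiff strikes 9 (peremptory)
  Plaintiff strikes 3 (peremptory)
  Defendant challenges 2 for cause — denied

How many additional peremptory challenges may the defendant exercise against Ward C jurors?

2

Defendant peremptories so far: #12 — 1 of 8 used, 7 left overall.
Against Ward C: #12 — 1 used; per-ward cap 3 leaves 2.
Binding limit: min(7, 2) = 2.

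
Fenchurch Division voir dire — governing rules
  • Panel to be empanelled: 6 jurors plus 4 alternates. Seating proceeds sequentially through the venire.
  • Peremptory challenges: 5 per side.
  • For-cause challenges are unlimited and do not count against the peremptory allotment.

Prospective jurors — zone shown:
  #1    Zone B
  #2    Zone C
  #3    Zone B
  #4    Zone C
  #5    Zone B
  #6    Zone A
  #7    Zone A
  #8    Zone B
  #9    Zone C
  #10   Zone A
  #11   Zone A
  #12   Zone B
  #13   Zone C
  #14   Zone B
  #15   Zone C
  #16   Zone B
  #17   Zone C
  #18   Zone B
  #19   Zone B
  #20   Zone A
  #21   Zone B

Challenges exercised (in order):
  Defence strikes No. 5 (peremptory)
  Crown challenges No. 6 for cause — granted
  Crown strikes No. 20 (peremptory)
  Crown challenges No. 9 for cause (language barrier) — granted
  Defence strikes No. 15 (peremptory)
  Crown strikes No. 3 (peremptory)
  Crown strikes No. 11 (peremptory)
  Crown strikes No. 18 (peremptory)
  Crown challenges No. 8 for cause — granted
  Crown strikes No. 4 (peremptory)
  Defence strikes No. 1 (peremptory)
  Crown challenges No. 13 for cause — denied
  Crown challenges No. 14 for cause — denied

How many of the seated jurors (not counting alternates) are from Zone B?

Removed: #1, #3, #4, #5, #6, #8, #9, #11, #15, #18, #20.
Seated jurors 1–6: #2, #7, #10, #12, #13, #14 (alternates #16, #17, #19, #21 not counted).
Of those, in Zone B: #12, #14 → 2.

2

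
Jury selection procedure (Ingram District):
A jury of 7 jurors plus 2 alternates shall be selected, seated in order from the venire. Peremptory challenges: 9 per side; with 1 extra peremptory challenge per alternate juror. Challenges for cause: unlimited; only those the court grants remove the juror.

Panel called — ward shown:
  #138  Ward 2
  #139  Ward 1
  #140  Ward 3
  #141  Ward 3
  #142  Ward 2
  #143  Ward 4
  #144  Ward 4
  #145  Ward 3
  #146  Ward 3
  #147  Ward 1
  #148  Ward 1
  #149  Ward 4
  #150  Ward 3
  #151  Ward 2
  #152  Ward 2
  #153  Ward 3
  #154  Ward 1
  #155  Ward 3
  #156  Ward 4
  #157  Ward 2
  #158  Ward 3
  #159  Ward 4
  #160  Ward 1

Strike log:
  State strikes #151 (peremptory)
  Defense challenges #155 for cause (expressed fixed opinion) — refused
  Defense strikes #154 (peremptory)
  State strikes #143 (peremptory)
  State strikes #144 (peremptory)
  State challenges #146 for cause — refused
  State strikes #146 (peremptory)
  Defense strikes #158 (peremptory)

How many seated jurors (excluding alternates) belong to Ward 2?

Removed: #143, #144, #146, #151, #154, #158.
Seated jurors 1–7: #138, #139, #140, #141, #142, #145, #147 (alternates #148, #149 not counted).
Of those, in Ward 2: #138, #142 → 2.

2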